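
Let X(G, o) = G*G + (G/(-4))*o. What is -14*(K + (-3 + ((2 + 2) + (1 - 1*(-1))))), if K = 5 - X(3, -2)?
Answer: 35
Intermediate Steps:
X(G, o) = G² - G*o/4 (X(G, o) = G² + (G*(-¼))*o = G² + (-G/4)*o = G² - G*o/4)
K = -11/2 (K = 5 - 3*(-1*(-2) + 4*3)/4 = 5 - 3*(2 + 12)/4 = 5 - 3*14/4 = 5 - 1*21/2 = 5 - 21/2 = -11/2 ≈ -5.5000)
-14*(K + (-3 + ((2 + 2) + (1 - 1*(-1))))) = -14*(-11/2 + (-3 + ((2 + 2) + (1 - 1*(-1))))) = -14*(-11/2 + (-3 + (4 + (1 + 1)))) = -14*(-11/2 + (-3 + (4 + 2))) = -14*(-11/2 + (-3 + 6)) = -14*(-11/2 + 3) = -14*(-5/2) = 35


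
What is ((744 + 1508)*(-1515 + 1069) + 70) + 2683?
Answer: -1001639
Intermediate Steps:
((744 + 1508)*(-1515 + 1069) + 70) + 2683 = (2252*(-446) + 70) + 2683 = (-1004392 + 70) + 2683 = -1004322 + 2683 = -1001639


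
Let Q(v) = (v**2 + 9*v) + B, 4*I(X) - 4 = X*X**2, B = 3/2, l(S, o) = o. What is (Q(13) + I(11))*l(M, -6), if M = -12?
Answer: -7455/2 ≈ -3727.5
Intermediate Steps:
B = 3/2 (B = 3*(1/2) = 3/2 ≈ 1.5000)
I(X) = 1 + X**3/4 (I(X) = 1 + (X*X**2)/4 = 1 + X**3/4)
Q(v) = 3/2 + v**2 + 9*v (Q(v) = (v**2 + 9*v) + 3/2 = 3/2 + v**2 + 9*v)
(Q(13) + I(11))*l(M, -6) = ((3/2 + 13**2 + 9*13) + (1 + (1/4)*11**3))*(-6) = ((3/2 + 169 + 117) + (1 + (1/4)*1331))*(-6) = (575/2 + (1 + 1331/4))*(-6) = (575/2 + 1335/4)*(-6) = (2485/4)*(-6) = -7455/2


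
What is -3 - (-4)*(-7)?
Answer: -31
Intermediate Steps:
-3 - (-4)*(-7) = -3 - 4*7 = -3 - 28 = -31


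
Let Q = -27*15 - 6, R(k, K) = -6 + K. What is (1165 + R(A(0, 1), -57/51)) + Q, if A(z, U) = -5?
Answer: 12697/17 ≈ 746.88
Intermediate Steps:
Q = -411 (Q = -405 - 6 = -411)
(1165 + R(A(0, 1), -57/51)) + Q = (1165 + (-6 - 57/51)) - 411 = (1165 + (-6 - 57*1/51)) - 411 = (1165 + (-6 - 19/17)) - 411 = (1165 - 121/17) - 411 = 19684/17 - 411 = 12697/17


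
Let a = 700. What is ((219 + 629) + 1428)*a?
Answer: 1593200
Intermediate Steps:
((219 + 629) + 1428)*a = ((219 + 629) + 1428)*700 = (848 + 1428)*700 = 2276*700 = 1593200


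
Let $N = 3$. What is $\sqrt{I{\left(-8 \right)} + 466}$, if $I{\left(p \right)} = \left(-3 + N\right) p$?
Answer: $\sqrt{466} \approx 21.587$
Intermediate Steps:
$I{\left(p \right)} = 0$ ($I{\left(p \right)} = \left(-3 + 3\right) p = 0 p = 0$)
$\sqrt{I{\left(-8 \right)} + 466} = \sqrt{0 + 466} = \sqrt{466}$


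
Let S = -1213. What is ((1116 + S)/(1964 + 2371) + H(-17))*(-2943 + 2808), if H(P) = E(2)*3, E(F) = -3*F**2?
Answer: 1405413/289 ≈ 4863.0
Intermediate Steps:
H(P) = -36 (H(P) = -3*2**2*3 = -3*4*3 = -12*3 = -36)
((1116 + S)/(1964 + 2371) + H(-17))*(-2943 + 2808) = ((1116 - 1213)/(1964 + 2371) - 36)*(-2943 + 2808) = (-97/4335 - 36)*(-135) = -156157/4335*(-135) = 1405413/289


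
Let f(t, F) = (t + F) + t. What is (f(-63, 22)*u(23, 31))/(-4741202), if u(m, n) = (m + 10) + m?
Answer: 2912/2370601 ≈ 0.0012284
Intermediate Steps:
u(m, n) = 10 + 2*m (u(m, n) = (10 + m) + m = 10 + 2*m)
f(t, F) = F + 2*t (f(t, F) = (F + t) + t = F + 2*t)
(f(-63, 22)*u(23, 31))/(-4741202) = ((22 + 2*(-63))*(10 + 2*23))/(-4741202) = ((22 - 126)*(10 + 46))*(-1/4741202) = -104*56*(-1/4741202) = -5824*(-1/4741202) = 2912/2370601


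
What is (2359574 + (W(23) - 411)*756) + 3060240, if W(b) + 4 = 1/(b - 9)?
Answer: 5106128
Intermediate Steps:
W(b) = -4 + 1/(-9 + b) (W(b) = -4 + 1/(b - 9) = -4 + 1/(-9 + b))
(2359574 + (W(23) - 411)*756) + 3060240 = (2359574 + ((37 - 4*23)/(-9 + 23) - 411)*756) + 3060240 = (2359574 + ((37 - 92)/14 - 411)*756) + 3060240 = (2359574 + ((1/14)*(-55) - 411)*756) + 3060240 = (2359574 + (-55/14 - 411)*756) + 3060240 = (2359574 - 5809/14*756) + 3060240 = (2359574 - 313686) + 3060240 = 2045888 + 3060240 = 5106128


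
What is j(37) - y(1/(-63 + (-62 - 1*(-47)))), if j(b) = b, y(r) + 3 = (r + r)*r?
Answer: 121679/3042 ≈ 40.000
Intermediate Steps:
y(r) = -3 + 2*r² (y(r) = -3 + (r + r)*r = -3 + (2*r)*r = -3 + 2*r²)
j(37) - y(1/(-63 + (-62 - 1*(-47)))) = 37 - (-3 + 2*(1/(-63 + (-62 - 1*(-47))))²) = 37 - (-3 + 2*(1/(-63 + (-62 + 47)))²) = 37 - (-3 + 2*(1/(-63 - 15))²) = 37 - (-3 + 2*(1/(-78))²) = 37 - (-3 + 2*(-1/78)²) = 37 - (-3 + 2*(1/6084)) = 37 - (-3 + 1/3042) = 37 - 1*(-9125/3042) = 37 + 9125/3042 = 121679/3042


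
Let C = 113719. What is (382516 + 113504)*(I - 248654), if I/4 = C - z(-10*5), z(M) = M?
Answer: 102389440440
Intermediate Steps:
I = 455076 (I = 4*(113719 - (-10)*5) = 4*(113719 - 1*(-50)) = 4*(113719 + 50) = 4*113769 = 455076)
(382516 + 113504)*(I - 248654) = (382516 + 113504)*(455076 - 248654) = 496020*206422 = 102389440440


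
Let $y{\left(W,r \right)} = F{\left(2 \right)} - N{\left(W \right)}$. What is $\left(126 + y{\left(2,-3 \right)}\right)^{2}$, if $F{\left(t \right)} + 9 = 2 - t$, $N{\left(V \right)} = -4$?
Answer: $14641$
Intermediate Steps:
$F{\left(t \right)} = -7 - t$ ($F{\left(t \right)} = -9 - \left(-2 + t\right) = -7 - t$)
$y{\left(W,r \right)} = -5$ ($y{\left(W,r \right)} = \left(-7 - 2\right) - -4 = \left(-7 - 2\right) + 4 = -9 + 4 = -5$)
$\left(126 + y{\left(2,-3 \right)}\right)^{2} = \left(126 - 5\right)^{2} = 121^{2} = 14641$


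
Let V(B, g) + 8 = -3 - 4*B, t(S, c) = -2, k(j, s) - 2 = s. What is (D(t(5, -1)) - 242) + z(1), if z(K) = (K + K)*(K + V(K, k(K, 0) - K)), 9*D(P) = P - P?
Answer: -270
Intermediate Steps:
k(j, s) = 2 + s
D(P) = 0 (D(P) = (P - P)/9 = (⅑)*0 = 0)
V(B, g) = -11 - 4*B (V(B, g) = -8 + (-3 - 4*B) = -11 - 4*B)
z(K) = 2*K*(-11 - 3*K) (z(K) = (K + K)*(K + (-11 - 4*K)) = (2*K)*(-11 - 3*K) = 2*K*(-11 - 3*K))
(D(t(5, -1)) - 242) + z(1) = (0 - 242) - 2*1*(11 + 3*1) = -242 - 2*1*(11 + 3) = -242 - 2*1*14 = -242 - 28 = -270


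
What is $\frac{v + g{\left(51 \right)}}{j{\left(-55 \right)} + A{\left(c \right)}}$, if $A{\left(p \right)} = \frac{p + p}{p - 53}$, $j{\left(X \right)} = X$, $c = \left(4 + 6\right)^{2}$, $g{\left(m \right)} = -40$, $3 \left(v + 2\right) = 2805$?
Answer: $- \frac{41971}{2385} \approx -17.598$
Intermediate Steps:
$v = 933$ ($v = -2 + \frac{1}{3} \cdot 2805 = -2 + 935 = 933$)
$c = 100$ ($c = 10^{2} = 100$)
$A{\left(p \right)} = \frac{2 p}{-53 + p}$
$\frac{v + g{\left(51 \right)}}{j{\left(-55 \right)} + A{\left(c \right)}} = \frac{933 - 40}{-55 + 2 \cdot 100 \frac{1}{-53 + 100}} = \frac{893}{-55 + 2 \cdot 100 \cdot \frac{1}{47}} = \frac{893}{-55 + \frac{200}{47}} = \frac{893}{- \frac{2385}{47}} = 893 \left(- \frac{47}{2385}\right) = - \frac{41971}{2385}$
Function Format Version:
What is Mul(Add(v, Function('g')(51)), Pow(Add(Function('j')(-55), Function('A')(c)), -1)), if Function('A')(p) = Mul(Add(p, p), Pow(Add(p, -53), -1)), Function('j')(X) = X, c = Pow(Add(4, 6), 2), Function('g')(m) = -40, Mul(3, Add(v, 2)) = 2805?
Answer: Rational(-41971, 2385) ≈ -17.598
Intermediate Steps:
v = 933 (v = Add(-2, Mul(Rational(1, 3), 2805)) = Add(-2, 935) = 933)
c = 100 (c = Pow(10, 2) = 100)
Function('A')(p) = Mul(2, p, Pow(Add(-53, p), -1)) (Function('A')(p) = Mul(Mul(2, p), Pow(Add(-53, p), -1)) = Mul(2, p, Pow(Add(-53, p), -1)))
Mul(Add(v, Function('g')(51)), Pow(Add(Function('j')(-55), Function('A')(c)), -1)) = Mul(Add(933, -40), Pow(Add(-55, Mul(2, 100, Pow(Add(-53, 100), -1))), -1)) = Mul(893, Pow(Add(-55, Mul(2, 100, Pow(47, -1))), -1)) = Mul(893, Pow(Add(-55, Mul(2, 100, Rational(1, 47))), -1)) = Mul(893, Pow(Add(-55, Rational(200, 47)), -1)) = Mul(893, Pow(Rational(-2385, 47), -1)) = Mul(893, Rational(-47, 2385)) = Rational(-41971, 2385)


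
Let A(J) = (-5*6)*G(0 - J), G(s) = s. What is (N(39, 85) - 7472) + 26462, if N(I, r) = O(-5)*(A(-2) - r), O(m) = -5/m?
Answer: 18845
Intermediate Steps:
A(J) = 30*J (A(J) = (-5*6)*(0 - J) = -(-30)*J = 30*J)
N(I, r) = -60 - r (N(I, r) = (-5/(-5))*(30*(-2) - r) = (-5*(-1/5))*(-60 - r) = 1*(-60 - r) = -60 - r)
(N(39, 85) - 7472) + 26462 = ((-60 - 1*85) - 7472) + 26462 = ((-60 - 85) - 7472) + 26462 = (-145 - 7472) + 26462 = -7617 + 26462 = 18845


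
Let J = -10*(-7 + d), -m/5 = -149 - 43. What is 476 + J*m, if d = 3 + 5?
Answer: -9124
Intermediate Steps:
m = 960 (m = -5*(-149 - 43) = -5*(-192) = 960)
d = 8
J = -10 (J = -10*(-7 + 8) = -10*1 = -10)
476 + J*m = 476 - 10*960 = 476 - 9600 = -9124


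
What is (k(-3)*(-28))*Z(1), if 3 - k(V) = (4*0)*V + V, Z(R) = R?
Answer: -168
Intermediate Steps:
k(V) = 3 - V (k(V) = 3 - ((4*0)*V + V) = 3 - (0*V + V) = 3 - (0 + V) = 3 - V)
(k(-3)*(-28))*Z(1) = ((3 - 1*(-3))*(-28))*1 = ((3 + 3)*(-28))*1 = (6*(-28))*1 = -168*1 = -168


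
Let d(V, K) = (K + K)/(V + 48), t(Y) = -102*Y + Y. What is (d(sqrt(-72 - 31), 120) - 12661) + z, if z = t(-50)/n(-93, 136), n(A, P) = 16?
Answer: 3*(-32921*sqrt(103) + 1579568*I)/(8*(sqrt(103) - 48*I)) ≈ -12341.0 - 1.0119*I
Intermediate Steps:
t(Y) = -101*Y
d(V, K) = 2*K/(48 + V) (d(V, K) = (2*K)/(48 + V) = 2*K/(48 + V))
z = 2525/8 (z = -101*(-50)/16 = 5050*(1/16) = 2525/8 ≈ 315.63)
(d(sqrt(-72 - 31), 120) - 12661) + z = (2*120/(48 + sqrt(-72 - 31)) - 12661) + 2525/8 = (2*120/(48 + sqrt(-103)) - 12661) + 2525/8 = (2*120/(48 + I*sqrt(103)) - 12661) + 2525/8 = (240/(48 + I*sqrt(103)) - 12661) + 2525/8 = (-12661 + 240/(48 + I*sqrt(103))) + 2525/8 = -98763/8 + 240/(48 + I*sqrt(103))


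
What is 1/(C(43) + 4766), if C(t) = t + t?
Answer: 1/4852 ≈ 0.00020610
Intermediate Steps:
C(t) = 2*t
1/(C(43) + 4766) = 1/(2*43 + 4766) = 1/(86 + 4766) = 1/4852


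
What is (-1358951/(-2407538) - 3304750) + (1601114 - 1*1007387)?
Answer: -6526889532423/2407538 ≈ -2.7110e+6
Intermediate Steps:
(-1358951/(-2407538) - 3304750) + (1601114 - 1*1007387) = (-1358951*(-1/2407538) - 3304750) + (1601114 - 1007387) = (1358951/2407538 - 3304750) + 593727 = -7956309846549/2407538 + 593727 = -6526889532423/2407538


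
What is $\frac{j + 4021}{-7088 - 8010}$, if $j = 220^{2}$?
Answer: $- \frac{52421}{15098} \approx -3.472$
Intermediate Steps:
$j = 48400$
$\frac{j + 4021}{-7088 - 8010} = \frac{48400 + 4021}{-7088 - 8010} = \frac{52421}{-7088 + \left(-20470 + 12460\right)} = \frac{52421}{-7088 - 8010} = \frac{52421}{-15098} = 52421 \left(- \frac{1}{15098}\right) = - \frac{52421}{15098}$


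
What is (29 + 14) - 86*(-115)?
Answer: 9933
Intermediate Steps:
(29 + 14) - 86*(-115) = 43 + 9890 = 9933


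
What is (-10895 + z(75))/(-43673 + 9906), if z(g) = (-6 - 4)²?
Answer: 10795/33767 ≈ 0.31969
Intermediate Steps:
z(g) = 100 (z(g) = (-10)² = 100)
(-10895 + z(75))/(-43673 + 9906) = (-10895 + 100)/(-43673 + 9906) = -10795/(-33767) = -10795*(-1/33767) = 10795/33767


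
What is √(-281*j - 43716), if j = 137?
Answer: I*√82213 ≈ 286.73*I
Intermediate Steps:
√(-281*j - 43716) = √(-281*137 - 43716) = √(-38497 - 43716) = √(-82213) = I*√82213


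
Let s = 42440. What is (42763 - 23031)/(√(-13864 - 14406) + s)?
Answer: 83742608/180118187 - 9866*I*√28270/900590935 ≈ 0.46493 - 0.0018419*I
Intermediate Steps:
(42763 - 23031)/(√(-13864 - 14406) + s) = (42763 - 23031)/(√(-13864 - 14406) + 42440) = 19732/(√(-28270) + 42440) = 19732/(I*√28270 + 42440) = 19732/(42440 + I*√28270)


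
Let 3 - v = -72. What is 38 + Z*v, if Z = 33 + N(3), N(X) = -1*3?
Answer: 2288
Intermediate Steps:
v = 75 (v = 3 - 1*(-72) = 3 + 72 = 75)
N(X) = -3
Z = 30 (Z = 33 - 3 = 30)
38 + Z*v = 38 + 30*75 = 38 + 2250 = 2288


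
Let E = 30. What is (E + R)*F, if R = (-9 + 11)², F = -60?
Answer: -2040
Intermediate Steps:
R = 4 (R = 2² = 4)
(E + R)*F = (30 + 4)*(-60) = 34*(-60) = -2040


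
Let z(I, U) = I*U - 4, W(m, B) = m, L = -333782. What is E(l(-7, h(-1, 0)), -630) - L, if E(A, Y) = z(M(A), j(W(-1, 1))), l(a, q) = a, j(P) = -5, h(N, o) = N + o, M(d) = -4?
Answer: 333798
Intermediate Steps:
z(I, U) = -4 + I*U
E(A, Y) = 16 (E(A, Y) = -4 - 4*(-5) = -4 + 20 = 16)
E(l(-7, h(-1, 0)), -630) - L = 16 - 1*(-333782) = 16 + 333782 = 333798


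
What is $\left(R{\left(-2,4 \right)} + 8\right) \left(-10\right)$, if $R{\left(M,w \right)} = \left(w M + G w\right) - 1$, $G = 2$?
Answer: $-70$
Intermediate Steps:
$R{\left(M,w \right)} = -1 + 2 w + M w$ ($R{\left(M,w \right)} = \left(w M + 2 w\right) - 1 = \left(M w + 2 w\right) - 1 = \left(2 w + M w\right) - 1 = -1 + 2 w + M w$)
$\left(R{\left(-2,4 \right)} + 8\right) \left(-10\right) = \left(\left(-1 + 2 \cdot 4 - 8\right) + 8\right) \left(-10\right) = \left(\left(-1 + 8 - 8\right) + 8\right) \left(-10\right) = \left(-1 + 8\right) \left(-10\right) = 7 \left(-10\right) = -70$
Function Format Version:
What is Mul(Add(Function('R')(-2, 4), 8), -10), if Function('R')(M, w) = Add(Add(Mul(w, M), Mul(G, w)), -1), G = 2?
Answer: -70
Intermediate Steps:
Function('R')(M, w) = Add(-1, Mul(2, w), Mul(M, w)) (Function('R')(M, w) = Add(Add(Mul(w, M), Mul(2, w)), -1) = Add(Add(Mul(M, w), Mul(2, w)), -1) = Add(Add(Mul(2, w), Mul(M, w)), -1) = Add(-1, Mul(2, w), Mul(M, w)))
Mul(Add(Function('R')(-2, 4), 8), -10) = Mul(Add(Add(-1, Mul(2, 4), Mul(-2, 4)), 8), -10) = Mul(Add(Add(-1, 8, -8), 8), -10) = Mul(Add(-1, 8), -10) = Mul(7, -10) = -70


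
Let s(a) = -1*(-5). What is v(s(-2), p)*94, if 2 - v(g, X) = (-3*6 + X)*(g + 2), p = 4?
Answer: 9400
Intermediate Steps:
s(a) = 5
v(g, X) = 2 - (-18 + X)*(2 + g) (v(g, X) = 2 - (-3*6 + X)*(g + 2) = 2 - (-18 + X)*(2 + g))
v(s(-2), p)*94 = (38 - 2*4 + 18*5 - 1*4*5)*94 = (38 - 8 + 90 - 20)*94 = 100*94 = 9400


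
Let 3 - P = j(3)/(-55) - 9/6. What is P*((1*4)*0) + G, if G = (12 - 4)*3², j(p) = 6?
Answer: 72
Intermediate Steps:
G = 72 (G = 8*9 = 72)
P = 507/110 (P = 3 - (6/(-55) - 9/6) = 3 - (6*(-1/55) - 9*⅙) = 3 - (-6/55 - 3/2) = 3 - 1*(-177/110) = 3 + 177/110 = 507/110 ≈ 4.6091)
P*((1*4)*0) + G = 507*((1*4)*0)/110 + 72 = 507*(4*0)/110 + 72 = (507/110)*0 + 72 = 0 + 72 = 72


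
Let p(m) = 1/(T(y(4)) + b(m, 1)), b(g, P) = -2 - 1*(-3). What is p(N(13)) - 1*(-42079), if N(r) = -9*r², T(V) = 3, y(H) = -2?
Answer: 168317/4 ≈ 42079.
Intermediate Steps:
b(g, P) = 1 (b(g, P) = -2 + 3 = 1)
p(m) = ¼ (p(m) = 1/(3 + 1) = 1/4 = ¼)
p(N(13)) - 1*(-42079) = ¼ - 1*(-42079) = ¼ + 42079 = 168317/4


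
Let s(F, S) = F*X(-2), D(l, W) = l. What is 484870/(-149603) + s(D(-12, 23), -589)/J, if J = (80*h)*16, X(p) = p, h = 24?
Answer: -620483997/191491840 ≈ -3.2403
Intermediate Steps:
s(F, S) = -2*F (s(F, S) = F*(-2) = -2*F)
J = 30720 (J = (80*24)*16 = 1920*16 = 30720)
484870/(-149603) + s(D(-12, 23), -589)/J = 484870/(-149603) - 2*(-12)/30720 = 484870*(-1/149603) + 24*(1/30720) = -484870/149603 + 1/1280 = -620483997/191491840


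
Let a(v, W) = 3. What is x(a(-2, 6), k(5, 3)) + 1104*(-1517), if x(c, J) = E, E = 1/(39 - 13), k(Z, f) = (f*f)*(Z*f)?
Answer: -43543967/26 ≈ -1.6748e+6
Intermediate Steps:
k(Z, f) = Z*f³ (k(Z, f) = f²*(Z*f) = Z*f³)
E = 1/26 ≈ 0.038462
x(c, J) = 1/26
x(a(-2, 6), k(5, 3)) + 1104*(-1517) = 1/26 + 1104*(-1517) = 1/26 - 1674768 = -43543967/26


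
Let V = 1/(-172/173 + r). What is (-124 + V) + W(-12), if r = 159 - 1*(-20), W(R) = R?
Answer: -4187947/30795 ≈ -135.99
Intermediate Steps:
r = 179 (r = 159 + 20 = 179)
V = 173/30795 (V = 1/(-172/173 + 179) = 1/(30795/173) = 173/30795 ≈ 0.0056178)
(-124 + V) + W(-12) = (-124 + 173/30795) - 12 = -3818407/30795 - 12 = -4187947/30795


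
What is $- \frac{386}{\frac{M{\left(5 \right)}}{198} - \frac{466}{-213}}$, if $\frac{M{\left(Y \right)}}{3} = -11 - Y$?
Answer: $- \frac{452199}{2279} \approx -198.42$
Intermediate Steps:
$M{\left(Y \right)} = -33 - 3 Y$ ($M{\left(Y \right)} = 3 \left(-11 - Y\right) = -33 - 3 Y$)
$- \frac{386}{\frac{M{\left(5 \right)}}{198} - \frac{466}{-213}} = - \frac{386}{\frac{-33 - 15}{198} - \frac{466}{-213}} = - \frac{386}{\left(-33 - 15\right) \frac{1}{198} - - \frac{466}{213}} = - \frac{386}{\left(-48\right) \frac{1}{198} + \frac{466}{213}} = - \frac{386}{- \frac{8}{33} + \frac{466}{213}} = - \frac{386}{\frac{4558}{2343}} = \left(-386\right) \frac{2343}{4558} = - \frac{452199}{2279}$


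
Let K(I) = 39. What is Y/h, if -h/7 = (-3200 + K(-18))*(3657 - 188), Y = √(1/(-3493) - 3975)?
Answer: 2*I*√12124793317/268117660559 ≈ 8.2138e-7*I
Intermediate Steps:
Y = 2*I*√12124793317/3493 (Y = √(-1/3493 - 3975) = √(-13884676/3493) = 2*I*√12124793317/3493 ≈ 63.048*I)
h = 76758563 (h = -7*(-3200 + 39)*(3657 - 188) = -(-22127)*3469 = -7*(-10965509) = 76758563)
Y/h = (2*I*√12124793317/3493)/76758563 = (2*I*√12124793317/3493)*(1/76758563) = 2*I*√12124793317/268117660559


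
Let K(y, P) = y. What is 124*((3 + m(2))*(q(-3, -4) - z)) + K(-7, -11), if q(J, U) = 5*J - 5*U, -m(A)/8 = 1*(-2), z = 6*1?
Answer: -2363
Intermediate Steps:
z = 6
m(A) = 16 (m(A) = -8*(-2) = 16)
q(J, U) = -5*U + 5*J
124*((3 + m(2))*(q(-3, -4) - z)) + K(-7, -11) = 124*((3 + 16)*((-5*(-4) + 5*(-3)) - 1*6)) - 7 = 124*(19*((20 - 15) - 6)) - 7 = 124*(19*(5 - 6)) - 7 = 124*(19*(-1)) - 7 = 124*(-19) - 7 = -2356 - 7 = -2363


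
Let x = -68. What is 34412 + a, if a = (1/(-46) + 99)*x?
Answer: 636674/23 ≈ 27681.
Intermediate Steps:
a = -154802/23 (a = (1/(-46) + 99)*(-68) = (-1/46 + 99)*(-68) = (4553/46)*(-68) = -154802/23 ≈ -6730.5)
34412 + a = 34412 - 154802/23 = 636674/23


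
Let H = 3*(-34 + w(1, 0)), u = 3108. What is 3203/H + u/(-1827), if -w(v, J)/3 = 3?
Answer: -99251/3741 ≈ -26.531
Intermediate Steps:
w(v, J) = -9 (w(v, J) = -3*3 = -9)
H = -129 (H = 3*(-34 - 9) = 3*(-43) = -129)
3203/H + u/(-1827) = 3203/(-129) + 3108/(-1827) = 3203*(-1/129) + 3108*(-1/1827) = -3203/129 - 148/87 = -99251/3741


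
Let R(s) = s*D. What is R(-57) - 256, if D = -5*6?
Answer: 1454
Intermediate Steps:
D = -30
R(s) = -30*s (R(s) = s*(-30) = -30*s)
R(-57) - 256 = -30*(-57) - 256 = 1710 - 256 = 1454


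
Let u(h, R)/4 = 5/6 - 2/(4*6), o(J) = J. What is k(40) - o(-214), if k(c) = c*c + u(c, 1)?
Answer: 1817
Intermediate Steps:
u(h, R) = 3 (u(h, R) = 4*(5/6 - 2/(4*6)) = 4*(5*(1/6) - 2/24) = 4*(5/6 - 2*1/24) = 4*(5/6 - 1/12) = 4*(3/4) = 3)
k(c) = 3 + c**2 (k(c) = c*c + 3 = c**2 + 3 = 3 + c**2)
k(40) - o(-214) = (3 + 40**2) - 1*(-214) = (3 + 1600) + 214 = 1603 + 214 = 1817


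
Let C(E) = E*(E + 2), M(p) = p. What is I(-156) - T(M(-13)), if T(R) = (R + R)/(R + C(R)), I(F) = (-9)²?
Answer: 406/5 ≈ 81.200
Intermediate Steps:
C(E) = E*(2 + E)
I(F) = 81
T(R) = 2*R/(R + R*(2 + R)) (T(R) = (R + R)/(R + R*(2 + R)) = (2*R)/(R + R*(2 + R)) = 2*R/(R + R*(2 + R)))
I(-156) - T(M(-13)) = 81 - 2/(3 - 13) = 81 - 2/(-10) = 81 - 2*(-1)/10 = 81 - 1*(-⅕) = 81 + ⅕ = 406/5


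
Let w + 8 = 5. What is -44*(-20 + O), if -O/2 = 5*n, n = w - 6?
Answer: -3080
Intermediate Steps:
w = -3 (w = -8 + 5 = -3)
n = -9 (n = -3 - 6 = -9)
O = 90 (O = -10*(-9) = -2*(-45) = 90)
-44*(-20 + O) = -44*(-20 + 90) = -44*70 = -3080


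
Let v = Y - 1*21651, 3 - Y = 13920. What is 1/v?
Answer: -1/35568 ≈ -2.8115e-5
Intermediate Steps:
Y = -13917 (Y = 3 - 1*13920 = 3 - 13920 = -13917)
v = -35568 (v = -13917 - 1*21651 = -13917 - 21651 = -35568)
1/v = 1/(-35568) = -1/35568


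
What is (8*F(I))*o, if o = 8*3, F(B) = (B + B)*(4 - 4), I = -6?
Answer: 0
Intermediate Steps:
F(B) = 0 (F(B) = (2*B)*0 = 0)
o = 24
(8*F(I))*o = (8*0)*24 = 0*24 = 0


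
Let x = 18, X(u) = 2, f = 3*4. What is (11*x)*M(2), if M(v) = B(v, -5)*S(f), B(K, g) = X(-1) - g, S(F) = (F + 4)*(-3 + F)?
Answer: 199584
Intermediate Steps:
f = 12
S(F) = (-3 + F)*(4 + F) (S(F) = (4 + F)*(-3 + F) = (-3 + F)*(4 + F))
B(K, g) = 2 - g
M(v) = 1008 (M(v) = (2 - 1*(-5))*(-12 + 12 + 12²) = (2 + 5)*(-12 + 12 + 144) = 7*144 = 1008)
(11*x)*M(2) = (11*18)*1008 = 198*1008 = 199584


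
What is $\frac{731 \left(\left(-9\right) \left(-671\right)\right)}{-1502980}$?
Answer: $- \frac{4414509}{1502980} \approx -2.9372$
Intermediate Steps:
$\frac{731 \left(\left(-9\right) \left(-671\right)\right)}{-1502980} = 731 \cdot 6039 \left(- \frac{1}{1502980}\right) = 4414509 \left(- \frac{1}{1502980}\right) = - \frac{4414509}{1502980}$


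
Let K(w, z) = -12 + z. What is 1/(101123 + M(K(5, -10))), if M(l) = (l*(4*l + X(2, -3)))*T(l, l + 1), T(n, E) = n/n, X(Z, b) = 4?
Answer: 1/102971 ≈ 9.7115e-6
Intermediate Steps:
T(n, E) = 1
M(l) = l*(4 + 4*l) (M(l) = (l*(4*l + 4))*1 = (l*(4 + 4*l))*1 = l*(4 + 4*l))
1/(101123 + M(K(5, -10))) = 1/(101123 + 4*(-12 - 10)*(1 + (-12 - 10))) = 1/(101123 + 4*(-22)*(1 - 22)) = 1/(101123 + 4*(-22)*(-21)) = 1/(101123 + 1848) = 1/102971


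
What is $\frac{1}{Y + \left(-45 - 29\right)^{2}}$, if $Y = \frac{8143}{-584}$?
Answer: $\frac{584}{3189841} \approx 0.00018308$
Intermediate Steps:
$Y = - \frac{8143}{584}$ ($Y = 8143 \left(- \frac{1}{584}\right) = - \frac{8143}{584} \approx -13.943$)
$\frac{1}{Y + \left(-45 - 29\right)^{2}} = \frac{1}{- \frac{8143}{584} + \left(-45 - 29\right)^{2}} = \frac{1}{- \frac{8143}{584} + \left(-74\right)^{2}} = \frac{1}{- \frac{8143}{584} + 5476} = \frac{1}{\frac{3189841}{584}} = \frac{584}{3189841}$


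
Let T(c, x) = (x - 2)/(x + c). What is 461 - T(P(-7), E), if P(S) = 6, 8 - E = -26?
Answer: 2301/5 ≈ 460.20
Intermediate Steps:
E = 34 (E = 8 - 1*(-26) = 8 + 26 = 34)
T(c, x) = (-2 + x)/(c + x)
461 - T(P(-7), E) = 461 - (-2 + 34)/(6 + 34) = 461 - 32/40 = 461 - 1*⅘ = 461 - ⅘ = 2301/5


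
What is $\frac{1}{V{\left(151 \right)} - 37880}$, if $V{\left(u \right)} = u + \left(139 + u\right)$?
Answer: $- \frac{1}{37439} \approx -2.671 \cdot 10^{-5}$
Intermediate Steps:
$V{\left(u \right)} = 139 + 2 u$
$\frac{1}{V{\left(151 \right)} - 37880} = \frac{1}{\left(139 + 2 \cdot 151\right) - 37880} = \frac{1}{\left(139 + 302\right) - 37880} = \frac{1}{441 - 37880} = \frac{1}{-37439} = - \frac{1}{37439}$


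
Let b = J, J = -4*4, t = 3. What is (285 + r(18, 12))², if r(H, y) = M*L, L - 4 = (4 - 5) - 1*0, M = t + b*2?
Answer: 39204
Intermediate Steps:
J = -16
b = -16
M = -29 (M = 3 - 16*2 = 3 - 32 = -29)
L = 3 (L = 4 + ((4 - 5) - 1*0) = 4 + (-1 + 0) = 4 - 1 = 3)
r(H, y) = -87 (r(H, y) = -29*3 = -87)
(285 + r(18, 12))² = (285 - 87)² = 198² = 39204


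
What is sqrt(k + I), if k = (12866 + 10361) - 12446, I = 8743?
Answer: 2*sqrt(4881) ≈ 139.73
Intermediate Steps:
k = 10781 (k = 23227 - 12446 = 10781)
sqrt(k + I) = sqrt(10781 + 8743) = sqrt(19524) = 2*sqrt(4881)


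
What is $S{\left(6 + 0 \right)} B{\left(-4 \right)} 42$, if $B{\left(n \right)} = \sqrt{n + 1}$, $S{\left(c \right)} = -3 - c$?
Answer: $- 378 i \sqrt{3} \approx - 654.71 i$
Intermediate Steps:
$B{\left(n \right)} = \sqrt{1 + n}$
$S{\left(6 + 0 \right)} B{\left(-4 \right)} 42 = \left(-3 - \left(6 + 0\right)\right) \sqrt{1 - 4} \cdot 42 = \left(-3 - 6\right) \sqrt{-3} \cdot 42 = \left(-3 - 6\right) i \sqrt{3} \cdot 42 = - 9 i \sqrt{3} \cdot 42 = - 378 i \sqrt{3}$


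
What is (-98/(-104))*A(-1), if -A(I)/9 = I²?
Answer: -441/52 ≈ -8.4808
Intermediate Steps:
A(I) = -9*I²
(-98/(-104))*A(-1) = (-98/(-104))*(-9*(-1)²) = (-98*(-1/104))*(-9*1) = (49/52)*(-9) = -441/52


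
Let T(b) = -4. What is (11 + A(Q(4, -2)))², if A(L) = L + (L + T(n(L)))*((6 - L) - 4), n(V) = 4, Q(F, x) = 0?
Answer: 9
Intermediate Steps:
A(L) = L + (-4 + L)*(2 - L) (A(L) = L + (L - 4)*((6 - L) - 4) = L + (-4 + L)*(2 - L))
(11 + A(Q(4, -2)))² = (11 + (-8 - 1*0² + 7*0))² = (11 + (-8 - 1*0 + 0))² = (11 + (-8 + 0 + 0))² = (11 - 8)² = 3² = 9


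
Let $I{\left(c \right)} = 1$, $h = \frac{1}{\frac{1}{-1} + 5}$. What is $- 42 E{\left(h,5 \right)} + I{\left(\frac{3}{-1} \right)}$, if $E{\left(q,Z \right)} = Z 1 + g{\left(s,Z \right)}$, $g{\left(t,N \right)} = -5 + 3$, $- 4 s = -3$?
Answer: $-125$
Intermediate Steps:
$s = \frac{3}{4}$ ($s = \left(- \frac{1}{4}\right) \left(-3\right) = \frac{3}{4} \approx 0.75$)
$h = \frac{1}{4}$ ($h = \frac{1}{-1 + 5} = \frac{1}{4} \approx 0.25$)
$g{\left(t,N \right)} = -2$
$E{\left(q,Z \right)} = -2 + Z$ ($E{\left(q,Z \right)} = Z 1 - 2 = Z - 2 = -2 + Z$)
$- 42 E{\left(h,5 \right)} + I{\left(\frac{3}{-1} \right)} = - 42 \left(-2 + 5\right) + 1 = \left(-42\right) 3 + 1 = -126 + 1 = -125$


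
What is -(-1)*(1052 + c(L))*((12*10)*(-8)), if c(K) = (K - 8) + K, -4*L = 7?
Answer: -998880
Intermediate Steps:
L = -7/4 (L = -¼*7 = -7/4 ≈ -1.7500)
c(K) = -8 + 2*K (c(K) = (-8 + K) + K = -8 + 2*K)
-(-1)*(1052 + c(L))*((12*10)*(-8)) = -(-1)*(1052 + (-8 + 2*(-7/4)))*((12*10)*(-8)) = -(-1)*(1052 + (-8 - 7/2))*(120*(-8)) = -(-1)*(1052 - 23/2)*(-960) = -(-1)*(2081/2)*(-960) = -(-1)*(-998880) = -1*998880 = -998880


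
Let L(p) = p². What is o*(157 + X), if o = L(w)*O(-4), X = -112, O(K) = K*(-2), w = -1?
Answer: 360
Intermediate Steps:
O(K) = -2*K
o = 8 (o = (-1)²*(-2*(-4)) = 1*8 = 8)
o*(157 + X) = 8*(157 - 112) = 8*45 = 360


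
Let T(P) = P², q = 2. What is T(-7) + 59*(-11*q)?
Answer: -1249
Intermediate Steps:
T(-7) + 59*(-11*q) = (-7)² + 59*(-11*2) = 49 + 59*(-22) = 49 - 1298 = -1249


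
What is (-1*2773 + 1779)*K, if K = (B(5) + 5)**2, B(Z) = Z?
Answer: -99400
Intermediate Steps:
K = 100 (K = (5 + 5)**2 = 10**2 = 100)
(-1*2773 + 1779)*K = (-1*2773 + 1779)*100 = (-2773 + 1779)*100 = -994*100 = -99400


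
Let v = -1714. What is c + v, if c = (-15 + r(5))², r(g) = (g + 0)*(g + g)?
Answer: -489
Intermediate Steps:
r(g) = 2*g² (r(g) = g*(2*g) = 2*g²)
c = 1225 (c = (-15 + 2*5²)² = (-15 + 2*25)² = (-15 + 50)² = 35² = 1225)
c + v = 1225 - 1714 = -489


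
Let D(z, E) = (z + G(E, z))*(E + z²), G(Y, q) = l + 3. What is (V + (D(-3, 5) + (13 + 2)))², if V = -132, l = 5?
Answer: 2209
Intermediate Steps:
G(Y, q) = 8 (G(Y, q) = 5 + 3 = 8)
D(z, E) = (8 + z)*(E + z²) (D(z, E) = (z + 8)*(E + z²) = (8 + z)*(E + z²))
(V + (D(-3, 5) + (13 + 2)))² = (-132 + (((-3)³ + 8*5 + 8*(-3)² + 5*(-3)) + (13 + 2)))² = (-132 + ((-27 + 40 + 8*9 - 15) + 15))² = (-132 + ((-27 + 40 + 72 - 15) + 15))² = (-132 + (70 + 15))² = (-132 + 85)² = (-47)² = 2209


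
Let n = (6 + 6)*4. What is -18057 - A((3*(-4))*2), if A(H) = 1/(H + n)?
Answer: -433369/24 ≈ -18057.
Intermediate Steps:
n = 48 (n = 12*4 = 48)
A(H) = 1/(48 + H) (A(H) = 1/(H + 48) = 1/(48 + H))
-18057 - A((3*(-4))*2) = -18057 - 1/(48 + (3*(-4))*2) = -18057 - 1/(48 - 12*2) = -18057 - 1/(48 - 24) = -18057 - 1/24 = -433369/24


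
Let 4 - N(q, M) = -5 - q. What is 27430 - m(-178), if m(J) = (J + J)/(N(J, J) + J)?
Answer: 9517854/347 ≈ 27429.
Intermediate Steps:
N(q, M) = 9 + q (N(q, M) = 4 - (-5 - q) = 4 + (5 + q) = 9 + q)
m(J) = 2*J/(9 + 2*J) (m(J) = (J + J)/((9 + J) + J) = (2*J)/(9 + 2*J) = 2*J/(9 + 2*J))
27430 - m(-178) = 27430 - 2*(-178)/(9 + 2*(-178)) = 27430 - 2*(-178)/(9 - 356) = 27430 - 2*(-178)/(-347) = 27430 - 2*(-178)*(-1)/347 = 27430 - 1*356/347 = 27430 - 356/347 = 9517854/347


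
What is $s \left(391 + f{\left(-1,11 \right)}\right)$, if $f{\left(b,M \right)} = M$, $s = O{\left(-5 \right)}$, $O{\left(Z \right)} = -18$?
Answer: $-7236$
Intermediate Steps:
$s = -18$
$s \left(391 + f{\left(-1,11 \right)}\right) = - 18 \left(391 + 11\right) = \left(-18\right) 402 = -7236$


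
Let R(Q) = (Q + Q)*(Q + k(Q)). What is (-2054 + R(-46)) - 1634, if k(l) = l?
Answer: 4776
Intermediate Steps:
R(Q) = 4*Q² (R(Q) = (Q + Q)*(Q + Q) = (2*Q)*(2*Q) = 4*Q²)
(-2054 + R(-46)) - 1634 = (-2054 + 4*(-46)²) - 1634 = (-2054 + 4*2116) - 1634 = (-2054 + 8464) - 1634 = 6410 - 1634 = 4776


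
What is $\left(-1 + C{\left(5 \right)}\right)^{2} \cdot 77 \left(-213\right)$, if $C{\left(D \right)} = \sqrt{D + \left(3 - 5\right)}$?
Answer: $-65604 + 32802 \sqrt{3} \approx -8789.3$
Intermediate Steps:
$C{\left(D \right)} = \sqrt{-2 + D}$ ($C{\left(D \right)} = \sqrt{D - 2} = \sqrt{-2 + D}$)
$\left(-1 + C{\left(5 \right)}\right)^{2} \cdot 77 \left(-213\right) = \left(-1 + \sqrt{-2 + 5}\right)^{2} \cdot 77 \left(-213\right) = \left(-1 + \sqrt{3}\right)^{2} \cdot 77 \left(-213\right) = 77 \left(-1 + \sqrt{3}\right)^{2} \left(-213\right) = - 16401 \left(-1 + \sqrt{3}\right)^{2}$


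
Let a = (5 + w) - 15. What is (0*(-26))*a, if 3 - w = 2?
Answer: 0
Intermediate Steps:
w = 1 (w = 3 - 1*2 = 3 - 2 = 1)
a = -9 (a = (5 + 1) - 15 = 6 - 15 = -9)
(0*(-26))*a = (0*(-26))*(-9) = 0*(-9) = 0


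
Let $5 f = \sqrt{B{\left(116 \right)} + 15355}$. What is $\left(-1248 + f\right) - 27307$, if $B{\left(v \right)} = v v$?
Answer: $-28555 + \frac{\sqrt{28811}}{5} \approx -28521.0$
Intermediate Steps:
$B{\left(v \right)} = v^{2}$
$f = \frac{\sqrt{28811}}{5}$ ($f = \frac{\sqrt{116^{2} + 15355}}{5} = \frac{\sqrt{13456 + 15355}}{5} = \frac{\sqrt{28811}}{5} \approx 33.948$)
$\left(-1248 + f\right) - 27307 = \left(-1248 + \frac{\sqrt{28811}}{5}\right) - 27307 = -28555 + \frac{\sqrt{28811}}{5}$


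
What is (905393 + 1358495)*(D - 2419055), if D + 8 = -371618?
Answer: -6317789227728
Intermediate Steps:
D = -371626 (D = -8 - 371618 = -371626)
(905393 + 1358495)*(D - 2419055) = (905393 + 1358495)*(-371626 - 2419055) = 2263888*(-2790681) = -6317789227728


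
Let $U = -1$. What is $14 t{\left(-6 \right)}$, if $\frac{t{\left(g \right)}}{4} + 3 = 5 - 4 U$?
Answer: $336$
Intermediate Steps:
$t{\left(g \right)} = 24$ ($t{\left(g \right)} = -12 + 4 \left(5 - -4\right) = -12 + 4 \left(5 + 4\right) = -12 + 4 \cdot 9 = -12 + 36 = 24$)
$14 t{\left(-6 \right)} = 14 \cdot 24 = 336$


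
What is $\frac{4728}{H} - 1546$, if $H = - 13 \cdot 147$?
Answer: $- \frac{986378}{637} \approx -1548.5$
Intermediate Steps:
$H = -1911$ ($H = \left(-1\right) 1911 = -1911$)
$\frac{4728}{H} - 1546 = \frac{4728}{-1911} - 1546 = 4728 \left(- \frac{1}{1911}\right) - 1546 = - \frac{1576}{637} - 1546 = - \frac{986378}{637}$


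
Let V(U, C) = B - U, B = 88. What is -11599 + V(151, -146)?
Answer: -11662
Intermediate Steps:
V(U, C) = 88 - U
-11599 + V(151, -146) = -11599 + (88 - 1*151) = -11599 + (88 - 151) = -11599 - 63 = -11662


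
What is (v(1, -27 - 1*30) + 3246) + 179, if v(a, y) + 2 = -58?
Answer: 3365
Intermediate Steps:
v(a, y) = -60 (v(a, y) = -2 - 58 = -60)
(v(1, -27 - 1*30) + 3246) + 179 = (-60 + 3246) + 179 = 3186 + 179 = 3365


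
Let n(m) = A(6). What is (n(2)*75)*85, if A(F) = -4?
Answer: -25500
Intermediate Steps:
n(m) = -4
(n(2)*75)*85 = -4*75*85 = -300*85 = -25500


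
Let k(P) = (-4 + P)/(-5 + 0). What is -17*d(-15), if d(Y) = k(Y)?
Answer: -323/5 ≈ -64.600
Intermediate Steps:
k(P) = ⅘ - P/5 (k(P) = (-4 + P)/(-5) = (-4 + P)*(-⅕) = ⅘ - P/5)
d(Y) = ⅘ - Y/5
-17*d(-15) = -17*(⅘ - ⅕*(-15)) = -17*(⅘ + 3) = -17*19/5 = -323/5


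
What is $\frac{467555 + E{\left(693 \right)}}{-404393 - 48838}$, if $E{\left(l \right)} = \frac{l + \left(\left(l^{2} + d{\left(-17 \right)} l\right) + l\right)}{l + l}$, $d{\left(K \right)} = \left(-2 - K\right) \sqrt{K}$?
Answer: $- \frac{311935}{302154} - \frac{5 i \sqrt{17}}{302154} \approx -1.0324 - 6.8229 \cdot 10^{-5} i$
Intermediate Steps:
$d{\left(K \right)} = \sqrt{K} \left(-2 - K\right)$
$E{\left(l \right)} = \frac{l^{2} + 2 l + 15 i l \sqrt{17}}{2 l}$ ($E{\left(l \right)} = \frac{l + \left(\left(l^{2} + \sqrt{-17} \left(-2 - -17\right) l\right) + l\right)}{l + l} = \frac{l + \left(\left(l^{2} + i \sqrt{17} \left(-2 + 17\right) l\right) + l\right)}{2 l} = \left(l + \left(\left(l^{2} + i \sqrt{17} \cdot 15 l\right) + l\right)\right) \frac{1}{2 l} = \left(l + \left(\left(l^{2} + 15 i \sqrt{17} l\right) + l\right)\right) \frac{1}{2 l} = \left(l + \left(\left(l^{2} + 15 i l \sqrt{17}\right) + l\right)\right) \frac{1}{2 l} = \left(l + \left(l + l^{2} + 15 i l \sqrt{17}\right)\right) \frac{1}{2 l} = \left(l^{2} + 2 l + 15 i l \sqrt{17}\right) \frac{1}{2 l} = \frac{l^{2} + 2 l + 15 i l \sqrt{17}}{2 l}$)
$\frac{467555 + E{\left(693 \right)}}{-404393 - 48838} = \frac{467555 + \left(1 + \frac{1}{2} \cdot 693 + \frac{15 i \sqrt{17}}{2}\right)}{-404393 - 48838} = \frac{467555 + \left(1 + \frac{693}{2} + \frac{15 i \sqrt{17}}{2}\right)}{-453231} = \left(467555 + \left(\frac{695}{2} + \frac{15 i \sqrt{17}}{2}\right)\right) \left(- \frac{1}{453231}\right) = \left(\frac{935805}{2} + \frac{15 i \sqrt{17}}{2}\right) \left(- \frac{1}{453231}\right) = - \frac{311935}{302154} - \frac{5 i \sqrt{17}}{302154}$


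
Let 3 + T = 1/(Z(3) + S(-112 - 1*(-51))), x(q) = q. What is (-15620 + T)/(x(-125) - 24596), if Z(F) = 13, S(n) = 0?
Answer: 203098/321373 ≈ 0.63197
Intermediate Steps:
T = -38/13 (T = -3 + 1/(13 + 0) = -3 + 1/13 = -38/13 ≈ -2.9231)
(-15620 + T)/(x(-125) - 24596) = (-15620 - 38/13)/(-125 - 24596) = -203098/13/(-24721) = -203098/13*(-1/24721) = 203098/321373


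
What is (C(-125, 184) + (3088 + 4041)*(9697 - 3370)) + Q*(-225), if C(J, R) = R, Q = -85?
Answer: 45124492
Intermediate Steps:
(C(-125, 184) + (3088 + 4041)*(9697 - 3370)) + Q*(-225) = (184 + (3088 + 4041)*(9697 - 3370)) - 85*(-225) = (184 + 7129*6327) + 19125 = (184 + 45105183) + 19125 = 45105367 + 19125 = 45124492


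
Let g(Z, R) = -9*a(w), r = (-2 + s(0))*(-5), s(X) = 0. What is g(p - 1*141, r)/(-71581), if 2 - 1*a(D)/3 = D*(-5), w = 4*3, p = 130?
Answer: 1674/71581 ≈ 0.023386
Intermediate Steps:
w = 12
a(D) = 6 + 15*D (a(D) = 6 - 3*D*(-5) = 6 - (-15)*D = 6 + 15*D)
r = 10 (r = (-2 + 0)*(-5) = -2*(-5) = 10)
g(Z, R) = -1674 (g(Z, R) = -9*(6 + 15*12) = -9*(6 + 180) = -9*186 = -1674)
g(p - 1*141, r)/(-71581) = -1674/(-71581) = -1674*(-1/71581) = 1674/71581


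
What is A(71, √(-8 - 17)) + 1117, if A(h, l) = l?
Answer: 1117 + 5*I ≈ 1117.0 + 5.0*I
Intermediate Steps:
A(71, √(-8 - 17)) + 1117 = √(-8 - 17) + 1117 = √(-25) + 1117 = 5*I + 1117 = 1117 + 5*I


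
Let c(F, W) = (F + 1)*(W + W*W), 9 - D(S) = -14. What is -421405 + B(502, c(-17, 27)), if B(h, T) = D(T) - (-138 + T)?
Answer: -409148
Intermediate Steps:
D(S) = 23 (D(S) = 9 - 1*(-14) = 9 + 14 = 23)
c(F, W) = (1 + F)*(W + W²)
B(h, T) = 161 - T (B(h, T) = 23 - (-138 + T) = 23 + (138 - T) = 161 - T)
-421405 + B(502, c(-17, 27)) = -421405 + (161 - 27*(1 - 17 + 27 - 17*27)) = -421405 + (161 - 27*(1 - 17 + 27 - 459)) = -421405 + (161 - 27*(-448)) = -421405 + (161 - 1*(-12096)) = -421405 + (161 + 12096) = -421405 + 12257 = -409148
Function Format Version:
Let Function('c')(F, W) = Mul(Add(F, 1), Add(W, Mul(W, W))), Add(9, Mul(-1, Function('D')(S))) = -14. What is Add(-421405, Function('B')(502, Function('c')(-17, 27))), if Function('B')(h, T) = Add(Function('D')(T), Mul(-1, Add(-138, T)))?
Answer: -409148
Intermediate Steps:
Function('D')(S) = 23 (Function('D')(S) = Add(9, Mul(-1, -14)) = Add(9, 14) = 23)
Function('c')(F, W) = Mul(Add(1, F), Add(W, Pow(W, 2)))
Function('B')(h, T) = Add(161, Mul(-1, T)) (Function('B')(h, T) = Add(23, Mul(-1, Add(-138, T))) = Add(23, Add(138, Mul(-1, T))) = Add(161, Mul(-1, T)))
Add(-421405, Function('B')(502, Function('c')(-17, 27))) = Add(-421405, Add(161, Mul(-1, Mul(27, Add(1, -17, 27, Mul(-17, 27)))))) = Add(-421405, Add(161, Mul(-1, Mul(27, Add(1, -17, 27, -459))))) = Add(-421405, Add(161, Mul(-1, Mul(27, -448)))) = Add(-421405, Add(161, Mul(-1, -12096))) = Add(-421405, Add(161, 12096)) = Add(-421405, 12257) = -409148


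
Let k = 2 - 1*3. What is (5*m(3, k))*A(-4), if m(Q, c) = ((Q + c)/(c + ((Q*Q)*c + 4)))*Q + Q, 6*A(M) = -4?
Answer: -20/3 ≈ -6.6667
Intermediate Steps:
A(M) = -⅔ (A(M) = (⅙)*(-4) = -⅔)
k = -1 (k = 2 - 3 = -1)
m(Q, c) = Q + Q*(Q + c)/(4 + c + c*Q²) (m(Q, c) = ((Q + c)/(c + (Q²*c + 4)))*Q + Q = ((Q + c)/(c + (c*Q² + 4)))*Q + Q = ((Q + c)/(c + (4 + c*Q²)))*Q + Q = ((Q + c)/(4 + c + c*Q²))*Q + Q = Q*(Q + c)/(4 + c + c*Q²) + Q = Q + Q*(Q + c)/(4 + c + c*Q²))
(5*m(3, k))*A(-4) = (5*(3*(4 + 3 + 2*(-1) - 1*3²)/(4 - 1 - 1*3²)))*(-⅔) = (5*(3*(4 + 3 - 2 - 1*9)/(4 - 1 - 1*9)))*(-⅔) = (5*(3*(4 + 3 - 2 - 9)/(4 - 1 - 9)))*(-⅔) = (5*(3*(-4)/(-6)))*(-⅔) = (5*(3*(-⅙)*(-4)))*(-⅔) = (5*2)*(-⅔) = 10*(-⅔) = -20/3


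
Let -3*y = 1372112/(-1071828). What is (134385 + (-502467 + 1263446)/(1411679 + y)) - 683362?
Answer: -622982963371457240/1134808152437 ≈ -5.4898e+5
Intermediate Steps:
y = 343028/803871 (y = -1372112/(3*(-1071828)) = -1372112*(-1)/(3*1071828) = -⅓*(-343028/267957) = 343028/803871 ≈ 0.42672)
(134385 + (-502467 + 1263446)/(1411679 + y)) - 683362 = (134385 + (-502467 + 1263446)/(1411679 + 343028/803871)) - 683362 = (134385 + 760979/(1134808152437/803871)) - 683362 = (134385 + 760979*(803871/1134808152437)) - 683362 = (134385 + 611728949709/1134808152437) - 683362 = 152501805294195954/1134808152437 - 683362 = -622982963371457240/1134808152437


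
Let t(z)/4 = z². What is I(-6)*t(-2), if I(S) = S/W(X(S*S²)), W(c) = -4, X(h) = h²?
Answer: 24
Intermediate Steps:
t(z) = 4*z²
I(S) = -S/4 (I(S) = S/(-4) = S*(-¼) = -S/4)
I(-6)*t(-2) = (-¼*(-6))*(4*(-2)²) = 3*(4*4)/2 = (3/2)*16 = 24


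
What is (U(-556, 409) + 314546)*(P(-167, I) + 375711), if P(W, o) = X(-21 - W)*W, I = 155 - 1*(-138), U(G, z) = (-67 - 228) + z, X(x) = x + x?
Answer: 102877143020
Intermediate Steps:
X(x) = 2*x
U(G, z) = -295 + z
I = 293 (I = 155 + 138 = 293)
P(W, o) = W*(-42 - 2*W) (P(W, o) = (2*(-21 - W))*W = (-42 - 2*W)*W = W*(-42 - 2*W))
(U(-556, 409) + 314546)*(P(-167, I) + 375711) = ((-295 + 409) + 314546)*(-2*(-167)*(21 - 167) + 375711) = (114 + 314546)*(-2*(-167)*(-146) + 375711) = 314660*(-48764 + 375711) = 314660*326947 = 102877143020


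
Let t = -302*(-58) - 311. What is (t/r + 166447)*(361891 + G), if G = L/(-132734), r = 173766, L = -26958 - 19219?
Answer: 463105737882393790599/7688218748 ≈ 6.0236e+10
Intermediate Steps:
L = -46177
G = 46177/132734 (G = -46177/(-132734) = -46177*(-1/132734) = 46177/132734 ≈ 0.34789)
t = 17205 (t = 17516 - 311 = 17205)
(t/r + 166447)*(361891 + G) = (17205/173766 + 166447)*(361891 + 46177/132734) = (17205*(1/173766) + 166447)*(48035286171/132734) = (5735/57922 + 166447)*(48035286171/132734) = (9640948869/57922)*(48035286171/132734) = 463105737882393790599/7688218748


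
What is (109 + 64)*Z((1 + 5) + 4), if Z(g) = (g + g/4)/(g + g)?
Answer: 865/8 ≈ 108.13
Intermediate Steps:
Z(g) = 5/8 (Z(g) = (g + g*(1/4))/((2*g)) = (g + g/4)*(1/(2*g)) = (5*g/4)*(1/(2*g)) = 5/8)
(109 + 64)*Z((1 + 5) + 4) = (109 + 64)*(5/8) = 173*(5/8) = 865/8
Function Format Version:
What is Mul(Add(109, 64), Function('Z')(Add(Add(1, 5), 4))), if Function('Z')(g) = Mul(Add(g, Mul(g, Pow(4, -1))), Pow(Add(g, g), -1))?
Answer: Rational(865, 8) ≈ 108.13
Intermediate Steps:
Function('Z')(g) = Rational(5, 8) (Function('Z')(g) = Mul(Add(g, Mul(g, Rational(1, 4))), Pow(Mul(2, g), -1)) = Mul(Add(g, Mul(Rational(1, 4), g)), Mul(Rational(1, 2), Pow(g, -1))) = Mul(Mul(Rational(5, 4), g), Mul(Rational(1, 2), Pow(g, -1))) = Rational(5, 8))
Mul(Add(109, 64), Function('Z')(Add(Add(1, 5), 4))) = Mul(Add(109, 64), Rational(5, 8)) = Mul(173, Rational(5, 8)) = Rational(865, 8)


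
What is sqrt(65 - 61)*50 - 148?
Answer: -48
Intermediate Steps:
sqrt(65 - 61)*50 - 148 = sqrt(4)*50 - 148 = 2*50 - 148 = 100 - 148 = -48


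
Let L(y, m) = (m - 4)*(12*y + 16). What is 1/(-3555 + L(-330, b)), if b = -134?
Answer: 1/540717 ≈ 1.8494e-6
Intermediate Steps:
L(y, m) = (-4 + m)*(16 + 12*y)
1/(-3555 + L(-330, b)) = 1/(-3555 + (-64 - 48*(-330) + 16*(-134) + 12*(-134)*(-330))) = 1/(-3555 + (-64 + 15840 - 2144 + 530640)) = 1/(-3555 + 544272) = 1/540717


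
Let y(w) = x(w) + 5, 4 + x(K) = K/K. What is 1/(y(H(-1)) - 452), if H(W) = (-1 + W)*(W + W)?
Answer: -1/450 ≈ -0.0022222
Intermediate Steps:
x(K) = -3 (x(K) = -4 + K/K = -4 + 1 = -3)
H(W) = 2*W*(-1 + W) (H(W) = (-1 + W)*(2*W) = 2*W*(-1 + W))
y(w) = 2 (y(w) = -3 + 5 = 2)
1/(y(H(-1)) - 452) = 1/(2 - 452) = 1/(-450) = -1/450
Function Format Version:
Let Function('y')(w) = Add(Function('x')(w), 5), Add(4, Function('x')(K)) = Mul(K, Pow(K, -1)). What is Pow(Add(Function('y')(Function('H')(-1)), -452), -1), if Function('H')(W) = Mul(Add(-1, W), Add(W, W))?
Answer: Rational(-1, 450) ≈ -0.0022222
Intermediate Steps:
Function('x')(K) = -3 (Function('x')(K) = Add(-4, Mul(K, Pow(K, -1))) = Add(-4, 1) = -3)
Function('H')(W) = Mul(2, W, Add(-1, W)) (Function('H')(W) = Mul(Add(-1, W), Mul(2, W)) = Mul(2, W, Add(-1, W)))
Function('y')(w) = 2 (Function('y')(w) = Add(-3, 5) = 2)
Pow(Add(Function('y')(Function('H')(-1)), -452), -1) = Pow(Add(2, -452), -1) = Pow(-450, -1) = Rational(-1, 450)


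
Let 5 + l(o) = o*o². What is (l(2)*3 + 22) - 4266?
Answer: -4235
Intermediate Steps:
l(o) = -5 + o³ (l(o) = -5 + o*o² = -5 + o³)
(l(2)*3 + 22) - 4266 = ((-5 + 2³)*3 + 22) - 4266 = ((-5 + 8)*3 + 22) - 4266 = (3*3 + 22) - 4266 = (9 + 22) - 4266 = 31 - 4266 = -4235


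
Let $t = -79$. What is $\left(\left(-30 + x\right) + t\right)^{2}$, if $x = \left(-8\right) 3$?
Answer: $17689$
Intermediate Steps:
$x = -24$
$\left(\left(-30 + x\right) + t\right)^{2} = \left(\left(-30 - 24\right) - 79\right)^{2} = \left(-54 - 79\right)^{2} = \left(-133\right)^{2} = 17689$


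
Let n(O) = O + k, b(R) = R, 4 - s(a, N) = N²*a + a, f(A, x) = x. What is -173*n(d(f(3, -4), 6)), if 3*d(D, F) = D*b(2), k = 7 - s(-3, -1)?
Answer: 2941/3 ≈ 980.33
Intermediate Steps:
s(a, N) = 4 - a - a*N² (s(a, N) = 4 - (N²*a + a) = 4 - (a*N² + a) = 4 - (a + a*N²) = 4 + (-a - a*N²) = 4 - a - a*N²)
k = -3 (k = 7 - (4 - 1*(-3) - 1*(-3)*(-1)²) = 7 - (4 + 3 - 1*(-3)*1) = 7 - (4 + 3 + 3) = 7 - 1*10 = 7 - 10 = -3)
d(D, F) = 2*D/3 (d(D, F) = (D*2)/3 = (2*D)/3 = 2*D/3)
n(O) = -3 + O (n(O) = O - 3 = -3 + O)
-173*n(d(f(3, -4), 6)) = -173*(-3 + (⅔)*(-4)) = -173*(-3 - 8/3) = -173*(-17/3) = 2941/3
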